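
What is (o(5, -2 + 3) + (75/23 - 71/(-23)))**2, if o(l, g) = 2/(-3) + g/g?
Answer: 212521/4761 ≈ 44.638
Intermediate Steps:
o(l, g) = 1/3 (o(l, g) = 2*(-1/3) + 1 = -2/3 + 1 = 1/3)
(o(5, -2 + 3) + (75/23 - 71/(-23)))**2 = (1/3 + (75/23 - 71/(-23)))**2 = (1/3 + (75*(1/23) - 71*(-1/23)))**2 = (1/3 + (75/23 + 71/23))**2 = (1/3 + 146/23)**2 = (461/69)**2 = 212521/4761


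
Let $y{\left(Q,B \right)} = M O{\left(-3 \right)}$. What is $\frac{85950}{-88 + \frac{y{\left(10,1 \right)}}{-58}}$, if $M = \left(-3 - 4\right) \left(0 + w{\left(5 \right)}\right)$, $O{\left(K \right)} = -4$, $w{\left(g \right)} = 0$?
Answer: $- \frac{42975}{44} \approx -976.7$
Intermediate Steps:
$M = 0$ ($M = \left(-3 - 4\right) \left(0 + 0\right) = \left(-7\right) 0 = 0$)
$y{\left(Q,B \right)} = 0$ ($y{\left(Q,B \right)} = 0 \left(-4\right) = 0$)
$\frac{85950}{-88 + \frac{y{\left(10,1 \right)}}{-58}} = \frac{85950}{-88 + \frac{0}{-58}} = \frac{85950}{-88 + 0 \left(- \frac{1}{58}\right)} = \frac{85950}{-88 + 0} = \frac{85950}{-88} = 85950 \left(- \frac{1}{88}\right) = - \frac{42975}{44}$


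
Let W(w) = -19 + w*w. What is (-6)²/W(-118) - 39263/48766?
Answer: -60466271/75343470 ≈ -0.80254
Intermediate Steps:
W(w) = -19 + w²
(-6)²/W(-118) - 39263/48766 = (-6)²/(-19 + (-118)²) - 39263/48766 = 36/(-19 + 13924) - 39263*1/48766 = 36/13905 - 39263/48766 = 36*(1/13905) - 39263/48766 = 4/1545 - 39263/48766 = -60466271/75343470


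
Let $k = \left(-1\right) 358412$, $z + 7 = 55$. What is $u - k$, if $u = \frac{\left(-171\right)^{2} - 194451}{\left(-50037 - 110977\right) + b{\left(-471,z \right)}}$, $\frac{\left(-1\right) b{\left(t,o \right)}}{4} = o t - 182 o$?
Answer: $\frac{6386626033}{17819} \approx 3.5842 \cdot 10^{5}$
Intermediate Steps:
$z = 48$ ($z = -7 + 55 = 48$)
$b{\left(t,o \right)} = 728 o - 4 o t$ ($b{\left(t,o \right)} = - 4 \left(o t - 182 o\right) = - 4 \left(- 182 o + o t\right) = 728 o - 4 o t$)
$k = -358412$
$u = \frac{82605}{17819}$ ($u = \frac{\left(-171\right)^{2} - 194451}{\left(-50037 - 110977\right) + 4 \cdot 48 \left(182 - -471\right)} = \frac{29241 - 194451}{-161014 + 4 \cdot 48 \left(182 + 471\right)} = - \frac{165210}{-161014 + 4 \cdot 48 \cdot 653} = - \frac{165210}{-161014 + 125376} = - \frac{165210}{-35638} = \left(-165210\right) \left(- \frac{1}{35638}\right) = \frac{82605}{17819} \approx 4.6358$)
$u - k = \frac{82605}{17819} - -358412 = \frac{82605}{17819} + 358412 = \frac{6386626033}{17819}$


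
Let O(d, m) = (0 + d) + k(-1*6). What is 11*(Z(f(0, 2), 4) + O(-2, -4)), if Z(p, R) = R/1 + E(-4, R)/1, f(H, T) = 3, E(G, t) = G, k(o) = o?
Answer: -88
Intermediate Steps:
Z(p, R) = -4 + R (Z(p, R) = R/1 - 4/1 = R*1 - 4*1 = R - 4 = -4 + R)
O(d, m) = -6 + d (O(d, m) = (0 + d) - 1*6 = d - 6 = -6 + d)
11*(Z(f(0, 2), 4) + O(-2, -4)) = 11*((-4 + 4) + (-6 - 2)) = 11*(0 - 8) = 11*(-8) = -88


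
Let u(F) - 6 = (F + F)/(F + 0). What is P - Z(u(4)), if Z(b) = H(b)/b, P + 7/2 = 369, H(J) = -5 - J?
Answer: 2937/8 ≈ 367.13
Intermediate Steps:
P = 731/2 (P = -7/2 + 369 = 731/2 ≈ 365.50)
u(F) = 8 (u(F) = 6 + (F + F)/(F + 0) = 6 + (2*F)/F = 6 + 2 = 8)
Z(b) = (-5 - b)/b
P - Z(u(4)) = 731/2 - (-5 - 1*8)/8 = 731/2 - (-5 - 8)/8 = 731/2 - (-13)/8 = 731/2 - 1*(-13/8) = 731/2 + 13/8 = 2937/8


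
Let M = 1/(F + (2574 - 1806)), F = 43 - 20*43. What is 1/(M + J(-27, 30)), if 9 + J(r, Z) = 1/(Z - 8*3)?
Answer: -294/2603 ≈ -0.11295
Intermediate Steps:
F = -817 (F = 43 - 860 = -817)
J(r, Z) = -9 + 1/(-24 + Z) (J(r, Z) = -9 + 1/(Z - 8*3) = -9 + 1/(Z - 24) = -9 + 1/(-24 + Z))
M = -1/49 (M = 1/(-817 + (2574 - 1806)) = 1/(-817 + 768) = 1/(-49) = -1/49 ≈ -0.020408)
1/(M + J(-27, 30)) = 1/(-1/49 + (217 - 9*30)/(-24 + 30)) = 1/(-1/49 + (217 - 270)/6) = 1/(-1/49 + (⅙)*(-53)) = 1/(-1/49 - 53/6) = 1/(-2603/294) = -294/2603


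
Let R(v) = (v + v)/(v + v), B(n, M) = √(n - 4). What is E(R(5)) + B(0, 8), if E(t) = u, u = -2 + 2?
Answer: 2*I ≈ 2.0*I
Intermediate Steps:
B(n, M) = √(-4 + n)
R(v) = 1 (R(v) = (2*v)/((2*v)) = (2*v)*(1/(2*v)) = 1)
u = 0
E(t) = 0
E(R(5)) + B(0, 8) = 0 + √(-4 + 0) = 0 + √(-4) = 0 + 2*I = 2*I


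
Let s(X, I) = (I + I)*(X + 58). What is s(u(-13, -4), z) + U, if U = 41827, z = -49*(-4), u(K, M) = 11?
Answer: 68875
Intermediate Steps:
z = 196
s(X, I) = 2*I*(58 + X) (s(X, I) = (2*I)*(58 + X) = 2*I*(58 + X))
s(u(-13, -4), z) + U = 2*196*(58 + 11) + 41827 = 2*196*69 + 41827 = 27048 + 41827 = 68875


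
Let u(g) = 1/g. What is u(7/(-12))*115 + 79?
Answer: -827/7 ≈ -118.14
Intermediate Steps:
u(7/(-12))*115 + 79 = 115/(7/(-12)) + 79 = 115/(7*(-1/12)) + 79 = 115/(-7/12) + 79 = -12/7*115 + 79 = -1380/7 + 79 = -827/7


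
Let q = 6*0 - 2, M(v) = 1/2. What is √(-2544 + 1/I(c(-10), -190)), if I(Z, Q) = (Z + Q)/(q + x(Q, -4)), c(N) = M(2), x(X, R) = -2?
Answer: 2*I*√91354918/379 ≈ 50.438*I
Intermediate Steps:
M(v) = ½
q = -2 (q = 0 - 2 = -2)
c(N) = ½
I(Z, Q) = -Q/4 - Z/4 (I(Z, Q) = (Z + Q)/(-2 - 2) = (Q + Z)/(-4) = (Q + Z)*(-¼) = -Q/4 - Z/4)
√(-2544 + 1/I(c(-10), -190)) = √(-2544 + 1/(-¼*(-190) - ¼*½)) = √(-2544 + 1/(95/2 - ⅛)) = √(-2544 + 1/(379/8)) = √(-2544 + 8/379) = √(-964168/379) = 2*I*√91354918/379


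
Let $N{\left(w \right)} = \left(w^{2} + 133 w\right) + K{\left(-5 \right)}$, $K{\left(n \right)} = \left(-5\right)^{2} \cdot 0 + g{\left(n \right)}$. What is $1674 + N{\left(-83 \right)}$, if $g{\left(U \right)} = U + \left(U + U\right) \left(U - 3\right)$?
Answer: $-2401$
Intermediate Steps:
$g{\left(U \right)} = U + 2 U \left(-3 + U\right)$
$K{\left(n \right)} = n \left(-5 + 2 n\right)$ ($K{\left(n \right)} = \left(-5\right)^{2} \cdot 0 + n \left(-5 + 2 n\right) = 25 \cdot 0 + n \left(-5 + 2 n\right) = 0 + n \left(-5 + 2 n\right) = n \left(-5 + 2 n\right)$)
$N{\left(w \right)} = 75 + w^{2} + 133 w$ ($N{\left(w \right)} = \left(w^{2} + 133 w\right) - 5 \left(-5 + 2 \left(-5\right)\right) = \left(w^{2} + 133 w\right) - 5 \left(-5 - 10\right) = \left(w^{2} + 133 w\right) - -75 = \left(w^{2} + 133 w\right) + 75 = 75 + w^{2} + 133 w$)
$1674 + N{\left(-83 \right)} = 1674 + \left(75 + \left(-83\right)^{2} + 133 \left(-83\right)\right) = 1674 + \left(75 + 6889 - 11039\right) = 1674 - 4075 = -2401$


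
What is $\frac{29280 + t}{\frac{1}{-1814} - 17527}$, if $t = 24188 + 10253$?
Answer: $- \frac{16512842}{4541997} \approx -3.6356$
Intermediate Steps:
$t = 34441$
$\frac{29280 + t}{\frac{1}{-1814} - 17527} = \frac{29280 + 34441}{\frac{1}{-1814} - 17527} = \frac{63721}{- \frac{1}{1814} - 17527} = \frac{63721}{- \frac{31793979}{1814}} = 63721 \left(- \frac{1814}{31793979}\right) = - \frac{16512842}{4541997}$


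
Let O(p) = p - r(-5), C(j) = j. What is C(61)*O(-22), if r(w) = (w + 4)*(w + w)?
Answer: -1952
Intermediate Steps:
r(w) = 2*w*(4 + w) (r(w) = (4 + w)*(2*w) = 2*w*(4 + w))
O(p) = -10 + p (O(p) = p - 2*(-5)*(4 - 5) = p - 2*(-5)*(-1) = p - 1*10 = p - 10 = -10 + p)
C(61)*O(-22) = 61*(-10 - 22) = 61*(-32) = -1952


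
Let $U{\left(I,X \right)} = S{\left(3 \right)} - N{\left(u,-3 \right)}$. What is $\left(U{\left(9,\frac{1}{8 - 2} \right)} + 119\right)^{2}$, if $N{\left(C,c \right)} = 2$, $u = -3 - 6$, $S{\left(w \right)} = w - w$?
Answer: $13689$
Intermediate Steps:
$S{\left(w \right)} = 0$
$u = -9$ ($u = -3 - 6 = -9$)
$U{\left(I,X \right)} = -2$ ($U{\left(I,X \right)} = 0 - 2 = -2$)
$\left(U{\left(9,\frac{1}{8 - 2} \right)} + 119\right)^{2} = \left(-2 + 119\right)^{2} = 117^{2} = 13689$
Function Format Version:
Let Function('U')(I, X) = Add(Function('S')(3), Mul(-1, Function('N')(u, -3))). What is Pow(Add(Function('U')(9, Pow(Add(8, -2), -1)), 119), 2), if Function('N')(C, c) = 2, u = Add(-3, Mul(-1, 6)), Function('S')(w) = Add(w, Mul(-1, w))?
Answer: 13689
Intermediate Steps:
Function('S')(w) = 0
u = -9 (u = Add(-3, -6) = -9)
Function('U')(I, X) = -2 (Function('U')(I, X) = Add(0, Mul(-1, 2)) = Add(0, -2) = -2)
Pow(Add(Function('U')(9, Pow(Add(8, -2), -1)), 119), 2) = Pow(Add(-2, 119), 2) = Pow(117, 2) = 13689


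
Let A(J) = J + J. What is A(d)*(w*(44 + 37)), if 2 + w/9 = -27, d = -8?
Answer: 338256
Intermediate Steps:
w = -261 (w = -18 + 9*(-27) = -18 - 243 = -261)
A(J) = 2*J
A(d)*(w*(44 + 37)) = (2*(-8))*(-261*(44 + 37)) = -(-4176)*81 = -16*(-21141) = 338256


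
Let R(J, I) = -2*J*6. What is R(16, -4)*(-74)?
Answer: 14208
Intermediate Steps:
R(J, I) = -12*J
R(16, -4)*(-74) = -12*16*(-74) = -192*(-74) = 14208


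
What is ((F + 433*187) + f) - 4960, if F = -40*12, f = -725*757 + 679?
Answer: -472615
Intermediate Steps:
f = -548146 (f = -548825 + 679 = -548146)
F = -480
((F + 433*187) + f) - 4960 = ((-480 + 433*187) - 548146) - 4960 = ((-480 + 80971) - 548146) - 4960 = (80491 - 548146) - 4960 = -467655 - 4960 = -472615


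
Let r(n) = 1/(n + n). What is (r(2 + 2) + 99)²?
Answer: 628849/64 ≈ 9825.8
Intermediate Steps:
r(n) = 1/(2*n)
(r(2 + 2) + 99)² = (1/(2*(2 + 2)) + 99)² = ((½)/4 + 99)² = ((½)*(¼) + 99)² = (⅛ + 99)² = (793/8)² = 628849/64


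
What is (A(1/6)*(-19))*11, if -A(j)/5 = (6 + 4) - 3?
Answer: 7315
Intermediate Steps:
A(j) = -35 (A(j) = -5*((6 + 4) - 3) = -5*(10 - 3) = -5*7 = -35)
(A(1/6)*(-19))*11 = -35*(-19)*11 = 665*11 = 7315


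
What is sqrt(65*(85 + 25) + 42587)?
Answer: sqrt(49737) ≈ 223.02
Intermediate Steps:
sqrt(65*(85 + 25) + 42587) = sqrt(65*110 + 42587) = sqrt(7150 + 42587) = sqrt(49737)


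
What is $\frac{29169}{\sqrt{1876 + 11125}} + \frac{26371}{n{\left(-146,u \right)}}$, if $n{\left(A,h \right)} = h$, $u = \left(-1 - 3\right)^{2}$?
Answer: $\frac{26371}{16} + \frac{29169 \sqrt{13001}}{13001} \approx 1904.0$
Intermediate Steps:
$u = 16$ ($u = \left(-4\right)^{2} = 16$)
$\frac{29169}{\sqrt{1876 + 11125}} + \frac{26371}{n{\left(-146,u \right)}} = \frac{29169}{\sqrt{1876 + 11125}} + \frac{26371}{16} = \frac{29169}{\sqrt{13001}} + 26371 \cdot \frac{1}{16} = 29169 \frac{\sqrt{13001}}{13001} + \frac{26371}{16} = \frac{29169 \sqrt{13001}}{13001} + \frac{26371}{16} = \frac{26371}{16} + \frac{29169 \sqrt{13001}}{13001}$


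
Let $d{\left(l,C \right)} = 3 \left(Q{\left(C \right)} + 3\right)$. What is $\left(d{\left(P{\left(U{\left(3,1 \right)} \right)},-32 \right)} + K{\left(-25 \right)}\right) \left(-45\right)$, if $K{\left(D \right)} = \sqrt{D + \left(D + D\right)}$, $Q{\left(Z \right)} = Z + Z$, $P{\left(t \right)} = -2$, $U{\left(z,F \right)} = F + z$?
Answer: $8235 - 225 i \sqrt{3} \approx 8235.0 - 389.71 i$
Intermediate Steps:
$Q{\left(Z \right)} = 2 Z$
$d{\left(l,C \right)} = 9 + 6 C$ ($d{\left(l,C \right)} = 3 \left(2 C + 3\right) = 3 \left(3 + 2 C\right) = 9 + 6 C$)
$K{\left(D \right)} = \sqrt{3} \sqrt{D}$ ($K{\left(D \right)} = \sqrt{D + 2 D} = \sqrt{3 D} = \sqrt{3} \sqrt{D}$)
$\left(d{\left(P{\left(U{\left(3,1 \right)} \right)},-32 \right)} + K{\left(-25 \right)}\right) \left(-45\right) = \left(\left(9 + 6 \left(-32\right)\right) + \sqrt{3} \sqrt{-25}\right) \left(-45\right) = \left(\left(9 - 192\right) + \sqrt{3} \cdot 5 i\right) \left(-45\right) = \left(-183 + 5 i \sqrt{3}\right) \left(-45\right) = 8235 - 225 i \sqrt{3}$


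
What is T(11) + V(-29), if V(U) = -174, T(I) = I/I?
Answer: -173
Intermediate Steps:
T(I) = 1
T(11) + V(-29) = 1 - 174 = -173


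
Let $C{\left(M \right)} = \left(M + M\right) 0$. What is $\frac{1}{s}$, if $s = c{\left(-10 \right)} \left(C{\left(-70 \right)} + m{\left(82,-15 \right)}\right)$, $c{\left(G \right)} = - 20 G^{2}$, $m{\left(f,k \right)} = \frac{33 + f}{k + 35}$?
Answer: $- \frac{1}{11500} \approx -8.6957 \cdot 10^{-5}$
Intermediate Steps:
$m{\left(f,k \right)} = \frac{33 + f}{35 + k}$
$C{\left(M \right)} = 0$ ($C{\left(M \right)} = 2 M 0 = 0$)
$s = -11500$ ($s = - 20 \left(-10\right)^{2} \left(0 + \frac{33 + 82}{35 - 15}\right) = \left(-20\right) 100 \left(0 + \frac{1}{20} \cdot 115\right) = - 2000 \left(0 + \frac{1}{20} \cdot 115\right) = - 2000 \left(0 + \frac{23}{4}\right) = \left(-2000\right) \frac{23}{4} = -11500$)
$\frac{1}{s} = \frac{1}{-11500} = - \frac{1}{11500}$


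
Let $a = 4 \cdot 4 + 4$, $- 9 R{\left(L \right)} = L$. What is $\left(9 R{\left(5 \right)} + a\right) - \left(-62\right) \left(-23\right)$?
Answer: $-1411$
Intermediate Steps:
$R{\left(L \right)} = - \frac{L}{9}$
$a = 20$ ($a = 16 + 4 = 20$)
$\left(9 R{\left(5 \right)} + a\right) - \left(-62\right) \left(-23\right) = \left(9 \left(\left(- \frac{1}{9}\right) 5\right) + 20\right) - \left(-62\right) \left(-23\right) = \left(9 \left(- \frac{5}{9}\right) + 20\right) - 1426 = \left(-5 + 20\right) - 1426 = 15 - 1426 = -1411$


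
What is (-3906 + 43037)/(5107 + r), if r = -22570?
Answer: -39131/17463 ≈ -2.2408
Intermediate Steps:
(-3906 + 43037)/(5107 + r) = (-3906 + 43037)/(5107 - 22570) = 39131/(-17463) = 39131*(-1/17463) = -39131/17463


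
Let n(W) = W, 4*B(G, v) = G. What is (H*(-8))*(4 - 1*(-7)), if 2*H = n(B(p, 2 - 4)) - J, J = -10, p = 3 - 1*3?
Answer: -440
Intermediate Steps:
p = 0 (p = 3 - 3 = 0)
B(G, v) = G/4
H = 5 (H = ((¼)*0 - 1*(-10))/2 = (0 + 10)/2 = (½)*10 = 5)
(H*(-8))*(4 - 1*(-7)) = (5*(-8))*(4 - 1*(-7)) = -40*(4 + 7) = -40*11 = -440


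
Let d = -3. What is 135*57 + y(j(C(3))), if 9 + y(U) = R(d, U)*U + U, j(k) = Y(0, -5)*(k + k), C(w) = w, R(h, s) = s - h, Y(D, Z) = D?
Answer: 7686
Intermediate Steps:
j(k) = 0 (j(k) = 0*(k + k) = 0*(2*k) = 0)
y(U) = -9 + U + U*(3 + U) (y(U) = -9 + ((U - 1*(-3))*U + U) = -9 + ((U + 3)*U + U) = -9 + ((3 + U)*U + U) = -9 + (U*(3 + U) + U) = -9 + (U + U*(3 + U)) = -9 + U + U*(3 + U))
135*57 + y(j(C(3))) = 135*57 + (-9 + 0 + 0*(3 + 0)) = 7695 + (-9 + 0 + 0*3) = 7695 + (-9 + 0 + 0) = 7695 - 9 = 7686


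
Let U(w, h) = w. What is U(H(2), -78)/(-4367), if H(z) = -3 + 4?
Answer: -1/4367 ≈ -0.00022899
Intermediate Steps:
H(z) = 1
U(H(2), -78)/(-4367) = 1/(-4367) = 1*(-1/4367) = -1/4367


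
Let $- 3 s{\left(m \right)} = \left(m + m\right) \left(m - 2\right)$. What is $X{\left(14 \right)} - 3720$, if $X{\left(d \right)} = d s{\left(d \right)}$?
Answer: $-5288$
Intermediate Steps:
$s{\left(m \right)} = - \frac{2 m \left(-2 + m\right)}{3}$ ($s{\left(m \right)} = - \frac{\left(m + m\right) \left(m - 2\right)}{3} = - \frac{2 m \left(-2 + m\right)}{3}$)
$X{\left(d \right)} = \frac{2 d^{2} \left(2 - d\right)}{3}$ ($X{\left(d \right)} = d \frac{2 d \left(2 - d\right)}{3} = \frac{2 d^{2} \left(2 - d\right)}{3}$)
$X{\left(14 \right)} - 3720 = \frac{2 \cdot 14^{2} \left(2 - 14\right)}{3} - 3720 = \frac{2}{3} \cdot 196 \left(2 - 14\right) - 3720 = \frac{2}{3} \cdot 196 \left(-12\right) - 3720 = -1568 - 3720 = -5288$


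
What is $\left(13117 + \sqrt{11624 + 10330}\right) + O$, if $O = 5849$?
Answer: $18966 + \sqrt{21954} \approx 19114.0$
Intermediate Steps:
$\left(13117 + \sqrt{11624 + 10330}\right) + O = \left(13117 + \sqrt{11624 + 10330}\right) + 5849 = \left(13117 + \sqrt{21954}\right) + 5849 = 18966 + \sqrt{21954}$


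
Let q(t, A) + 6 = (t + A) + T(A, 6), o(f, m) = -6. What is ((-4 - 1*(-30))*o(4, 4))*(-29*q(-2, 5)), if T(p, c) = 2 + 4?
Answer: 13572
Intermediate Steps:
T(p, c) = 6
q(t, A) = A + t (q(t, A) = -6 + ((t + A) + 6) = -6 + ((A + t) + 6) = -6 + (6 + A + t) = A + t)
((-4 - 1*(-30))*o(4, 4))*(-29*q(-2, 5)) = ((-4 - 1*(-30))*(-6))*(-29*(5 - 2)) = ((-4 + 30)*(-6))*(-29*3) = (26*(-6))*(-87) = -156*(-87) = 13572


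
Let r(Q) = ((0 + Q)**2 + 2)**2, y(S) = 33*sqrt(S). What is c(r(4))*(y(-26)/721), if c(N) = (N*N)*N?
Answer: 1122403392*I*sqrt(26)/721 ≈ 7.9378e+6*I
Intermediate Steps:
r(Q) = (2 + Q**2)**2 (r(Q) = (Q**2 + 2)**2 = (2 + Q**2)**2)
c(N) = N**3 (c(N) = N**2*N = N**3)
c(r(4))*(y(-26)/721) = ((2 + 4**2)**2)**3*((33*sqrt(-26))/721) = ((2 + 16)**2)**3*((33*(I*sqrt(26)))*(1/721)) = (18**2)**3*((33*I*sqrt(26))*(1/721)) = 324**3*(33*I*sqrt(26)/721) = 34012224*(33*I*sqrt(26)/721) = 1122403392*I*sqrt(26)/721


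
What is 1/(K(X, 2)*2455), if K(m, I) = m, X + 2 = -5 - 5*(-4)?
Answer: 1/31915 ≈ 3.1333e-5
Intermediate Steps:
X = 13 (X = -2 + (-5 - 5*(-4)) = -2 + (-5 + 20) = -2 + 15 = 13)
1/(K(X, 2)*2455) = 1/(13*2455) = 1/31915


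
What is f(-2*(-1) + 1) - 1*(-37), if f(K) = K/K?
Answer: 38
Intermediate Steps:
f(K) = 1
f(-2*(-1) + 1) - 1*(-37) = 1 - 1*(-37) = 1 + 37 = 38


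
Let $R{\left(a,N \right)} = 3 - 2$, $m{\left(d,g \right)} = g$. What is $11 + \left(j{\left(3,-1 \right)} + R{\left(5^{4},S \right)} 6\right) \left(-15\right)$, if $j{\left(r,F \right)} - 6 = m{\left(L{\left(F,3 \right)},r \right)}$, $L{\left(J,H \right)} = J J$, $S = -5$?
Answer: $-214$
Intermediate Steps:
$L{\left(J,H \right)} = J^{2}$
$j{\left(r,F \right)} = 6 + r$
$R{\left(a,N \right)} = 1$ ($R{\left(a,N \right)} = 3 - 2 = 1$)
$11 + \left(j{\left(3,-1 \right)} + R{\left(5^{4},S \right)} 6\right) \left(-15\right) = 11 + \left(\left(6 + 3\right) + 1 \cdot 6\right) \left(-15\right) = 11 + \left(9 + 6\right) \left(-15\right) = 11 + 15 \left(-15\right) = 11 - 225 = -214$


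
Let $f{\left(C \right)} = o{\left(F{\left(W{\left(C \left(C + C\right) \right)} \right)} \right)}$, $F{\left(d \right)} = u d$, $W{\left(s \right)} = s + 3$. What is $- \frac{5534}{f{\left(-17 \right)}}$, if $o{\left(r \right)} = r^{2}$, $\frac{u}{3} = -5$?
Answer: $- \frac{5534}{75951225} \approx -7.2862 \cdot 10^{-5}$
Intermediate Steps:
$u = -15$ ($u = 3 \left(-5\right) = -15$)
$W{\left(s \right)} = 3 + s$
$F{\left(d \right)} = - 15 d$
$f{\left(C \right)} = \left(-45 - 30 C^{2}\right)^{2}$ ($f{\left(C \right)} = \left(- 15 \left(3 + C \left(C + C\right)\right)\right)^{2} = \left(- 15 \left(3 + C 2 C\right)\right)^{2} = \left(- 15 \left(3 + 2 C^{2}\right)\right)^{2} = \left(-45 - 30 C^{2}\right)^{2}$)
$- \frac{5534}{f{\left(-17 \right)}} = - \frac{5534}{225 \left(3 + 2 \left(-17\right)^{2}\right)^{2}} = - \frac{5534}{225 \left(3 + 2 \cdot 289\right)^{2}} = - \frac{5534}{225 \left(3 + 578\right)^{2}} = - \frac{5534}{225 \cdot 581^{2}} = - \frac{5534}{225 \cdot 337561} = - \frac{5534}{75951225}$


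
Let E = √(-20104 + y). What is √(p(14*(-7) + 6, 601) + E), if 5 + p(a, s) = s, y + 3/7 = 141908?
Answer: √(29204 + 35*√238735)/7 ≈ 30.741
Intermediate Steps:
y = 993353/7 (y = -3/7 + 141908 = 993353/7 ≈ 1.4191e+5)
p(a, s) = -5 + s
E = 5*√238735/7 (E = √(-20104 + 993353/7) = √(852625/7) = 5*√238735/7 ≈ 349.00)
√(p(14*(-7) + 6, 601) + E) = √((-5 + 601) + 5*√238735/7) = √(596 + 5*√238735/7)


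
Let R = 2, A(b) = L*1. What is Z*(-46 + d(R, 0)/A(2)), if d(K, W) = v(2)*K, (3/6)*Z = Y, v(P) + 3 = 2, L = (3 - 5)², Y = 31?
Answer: -2883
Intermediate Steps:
L = 4 (L = (-2)² = 4)
v(P) = -1 (v(P) = -3 + 2 = -1)
Z = 62 (Z = 2*31 = 62)
A(b) = 4 (A(b) = 4*1 = 4)
d(K, W) = -K
Z*(-46 + d(R, 0)/A(2)) = 62*(-46 - 1*2/4) = 62*(-46 - 2*¼) = 62*(-46 - ½) = 62*(-93/2) = -2883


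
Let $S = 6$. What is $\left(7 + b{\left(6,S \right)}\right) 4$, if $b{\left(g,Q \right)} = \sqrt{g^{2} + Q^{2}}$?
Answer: $28 + 24 \sqrt{2} \approx 61.941$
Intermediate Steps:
$b{\left(g,Q \right)} = \sqrt{Q^{2} + g^{2}}$
$\left(7 + b{\left(6,S \right)}\right) 4 = \left(7 + \sqrt{6^{2} + 6^{2}}\right) 4 = \left(7 + \sqrt{36 + 36}\right) 4 = \left(7 + \sqrt{72}\right) 4 = \left(7 + 6 \sqrt{2}\right) 4 = 28 + 24 \sqrt{2}$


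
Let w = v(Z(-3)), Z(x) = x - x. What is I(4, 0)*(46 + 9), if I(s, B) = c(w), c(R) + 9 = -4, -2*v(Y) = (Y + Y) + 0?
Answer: -715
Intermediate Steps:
Z(x) = 0
v(Y) = -Y (v(Y) = -((Y + Y) + 0)/2 = -(2*Y + 0)/2 = -Y)
w = 0 (w = -1*0 = 0)
c(R) = -13 (c(R) = -9 - 4 = -13)
I(s, B) = -13
I(4, 0)*(46 + 9) = -13*(46 + 9) = -13*55 = -715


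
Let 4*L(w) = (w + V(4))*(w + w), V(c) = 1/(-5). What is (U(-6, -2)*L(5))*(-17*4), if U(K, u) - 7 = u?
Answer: -4080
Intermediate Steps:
V(c) = -⅕
L(w) = w*(-⅕ + w)/2 (L(w) = ((w - ⅕)*(w + w))/4 = ((-⅕ + w)*(2*w))/4 = (2*w*(-⅕ + w))/4 = w*(-⅕ + w)/2)
U(K, u) = 7 + u
(U(-6, -2)*L(5))*(-17*4) = ((7 - 2)*((⅒)*5*(-1 + 5*5)))*(-17*4) = (5*((⅒)*5*(-1 + 25)))*(-68) = (5*((⅒)*5*24))*(-68) = (5*12)*(-68) = 60*(-68) = -4080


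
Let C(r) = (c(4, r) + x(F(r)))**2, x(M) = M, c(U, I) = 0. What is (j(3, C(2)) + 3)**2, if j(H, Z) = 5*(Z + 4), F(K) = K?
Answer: 1849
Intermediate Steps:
C(r) = r**2 (C(r) = (0 + r)**2 = r**2)
j(H, Z) = 20 + 5*Z (j(H, Z) = 5*(4 + Z) = 20 + 5*Z)
(j(3, C(2)) + 3)**2 = ((20 + 5*2**2) + 3)**2 = ((20 + 5*4) + 3)**2 = ((20 + 20) + 3)**2 = (40 + 3)**2 = 43**2 = 1849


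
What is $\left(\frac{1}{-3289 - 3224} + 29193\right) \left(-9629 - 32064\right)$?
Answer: $- \frac{7927257195544}{6513} \approx -1.2171 \cdot 10^{9}$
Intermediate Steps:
$\left(\frac{1}{-3289 - 3224} + 29193\right) \left(-9629 - 32064\right) = \left(\frac{1}{-3289 - 3224} + 29193\right) \left(-41693\right) = \left(\frac{1}{-6513} + 29193\right) \left(-41693\right) = \left(- \frac{1}{6513} + 29193\right) \left(-41693\right) = \frac{190134008}{6513} \left(-41693\right) = - \frac{7927257195544}{6513}$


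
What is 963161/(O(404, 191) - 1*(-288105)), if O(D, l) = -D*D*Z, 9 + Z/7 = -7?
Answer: 963161/18568297 ≈ 0.051871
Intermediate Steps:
Z = -112 (Z = -63 + 7*(-7) = -63 - 49 = -112)
O(D, l) = 112*D² (O(D, l) = -D*D*(-112) = -D²*(-112) = -(-112)*D² = 112*D²)
963161/(O(404, 191) - 1*(-288105)) = 963161/(112*404² - 1*(-288105)) = 963161/(112*163216 + 288105) = 963161/(18280192 + 288105) = 963161/18568297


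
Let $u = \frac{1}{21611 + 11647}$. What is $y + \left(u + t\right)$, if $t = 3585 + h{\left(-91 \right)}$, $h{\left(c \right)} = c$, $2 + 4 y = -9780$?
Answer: $\frac{17435507}{16629} \approx 1048.5$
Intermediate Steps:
$y = - \frac{4891}{2}$ ($y = - \frac{1}{2} + \frac{1}{4} \left(-9780\right) = - \frac{1}{2} - 2445 = - \frac{4891}{2} \approx -2445.5$)
$u = \frac{1}{33258} \approx 3.0068 \cdot 10^{-5}$
$t = 3494$ ($t = 3585 - 91 = 3494$)
$y + \left(u + t\right) = - \frac{4891}{2} + \left(\frac{1}{33258} + 3494\right) = - \frac{4891}{2} + \frac{116203453}{33258} = \frac{17435507}{16629}$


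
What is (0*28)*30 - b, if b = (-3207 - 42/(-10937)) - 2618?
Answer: 63707983/10937 ≈ 5825.0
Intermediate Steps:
b = -63707983/10937 (b = (-3207 - 42*(-1/10937)) - 2618 = (-3207 + 42/10937) - 2618 = -35074917/10937 - 2618 = -63707983/10937 ≈ -5825.0)
(0*28)*30 - b = (0*28)*30 - 1*(-63707983/10937) = 0*30 + 63707983/10937 = 0 + 63707983/10937 = 63707983/10937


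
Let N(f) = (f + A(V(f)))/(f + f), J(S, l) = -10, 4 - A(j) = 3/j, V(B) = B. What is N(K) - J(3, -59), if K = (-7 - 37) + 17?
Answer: 2533/243 ≈ 10.424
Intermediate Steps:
A(j) = 4 - 3/j
K = -27 (K = -44 + 17 = -27)
N(f) = (4 + f - 3/f)/(2*f) (N(f) = (f + (4 - 3/f))/(f + f) = (4 + f - 3/f)/((2*f)) = (4 + f - 3/f)*(1/(2*f)) = (4 + f - 3/f)/(2*f))
N(K) - J(3, -59) = (½)*(-3 + (-27)² + 4*(-27))/(-27)² - 1*(-10) = (½)*(1/729)*(-3 + 729 - 108) + 10 = (½)*(1/729)*618 + 10 = 103/243 + 10 = 2533/243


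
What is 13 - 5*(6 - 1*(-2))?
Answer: -27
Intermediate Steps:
13 - 5*(6 - 1*(-2)) = 13 - 5*(6 + 2) = 13 - 5*8 = 13 - 40 = -27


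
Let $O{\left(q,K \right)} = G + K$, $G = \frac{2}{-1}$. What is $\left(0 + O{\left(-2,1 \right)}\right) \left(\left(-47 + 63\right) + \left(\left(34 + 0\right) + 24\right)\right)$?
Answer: $-74$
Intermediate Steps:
$G = -2$ ($G = 2 \left(-1\right) = -2$)
$O{\left(q,K \right)} = -2 + K$
$\left(0 + O{\left(-2,1 \right)}\right) \left(\left(-47 + 63\right) + \left(\left(34 + 0\right) + 24\right)\right) = \left(0 + \left(-2 + 1\right)\right) \left(\left(-47 + 63\right) + \left(\left(34 + 0\right) + 24\right)\right) = \left(0 - 1\right) \left(16 + \left(34 + 24\right)\right) = - (16 + 58) = \left(-1\right) 74 = -74$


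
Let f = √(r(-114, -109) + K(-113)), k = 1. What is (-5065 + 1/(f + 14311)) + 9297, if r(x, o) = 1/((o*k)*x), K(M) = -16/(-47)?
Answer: 506191485949942610/119610462568999 - √116140366986/119610462568999 ≈ 4232.0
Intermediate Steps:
K(M) = 16/47 (K(M) = -16*(-1/47) = 16/47)
r(x, o) = 1/(o*x) (r(x, o) = 1/((o*1)*x) = 1/(o*x))
f = √116140366986/584022 (f = √(1/(-109*(-114)) + 16/47) = √(-1/109*(-1/114) + 16/47) = √(1/12426 + 16/47) = √(198863/584022) = √116140366986/584022 ≈ 0.58353)
(-5065 + 1/(f + 14311)) + 9297 = (-5065 + 1/(√116140366986/584022 + 14311)) + 9297 = (-5065 + 1/(14311 + √116140366986/584022)) + 9297 = 4232 + 1/(14311 + √116140366986/584022)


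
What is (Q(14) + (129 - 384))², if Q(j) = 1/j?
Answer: 12737761/196 ≈ 64989.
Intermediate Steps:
(Q(14) + (129 - 384))² = (1/14 + (129 - 384))² = (1/14 - 255)² = (-3569/14)² = 12737761/196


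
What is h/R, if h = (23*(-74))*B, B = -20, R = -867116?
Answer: -8510/216779 ≈ -0.039257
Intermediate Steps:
h = 34040 (h = (23*(-74))*(-20) = -1702*(-20) = 34040)
h/R = 34040/(-867116) = 34040*(-1/867116) = -8510/216779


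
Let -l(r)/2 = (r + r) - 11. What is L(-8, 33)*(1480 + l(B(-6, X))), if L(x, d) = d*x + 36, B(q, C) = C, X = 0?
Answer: -342456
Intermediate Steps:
l(r) = 22 - 4*r (l(r) = -2*((r + r) - 11) = -2*(2*r - 11) = -2*(-11 + 2*r) = 22 - 4*r)
L(x, d) = 36 + d*x
L(-8, 33)*(1480 + l(B(-6, X))) = (36 + 33*(-8))*(1480 + (22 - 4*0)) = (36 - 264)*(1480 + (22 + 0)) = -228*(1480 + 22) = -228*1502 = -342456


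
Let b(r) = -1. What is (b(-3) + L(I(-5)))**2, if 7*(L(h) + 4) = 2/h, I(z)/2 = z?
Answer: 30976/1225 ≈ 25.287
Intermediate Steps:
I(z) = 2*z
L(h) = -4 + 2/(7*h) (L(h) = -4 + (2/h)/7 = -4 + 2/(7*h))
(b(-3) + L(I(-5)))**2 = (-1 + (-4 + 2/(7*((2*(-5))))))**2 = (-1 + (-4 + (2/7)/(-10)))**2 = (-1 + (-4 + (2/7)*(-1/10)))**2 = (-1 + (-4 - 1/35))**2 = (-1 - 141/35)**2 = (-176/35)**2 = 30976/1225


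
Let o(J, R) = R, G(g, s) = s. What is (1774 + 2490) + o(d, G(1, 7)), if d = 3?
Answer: 4271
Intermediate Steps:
(1774 + 2490) + o(d, G(1, 7)) = (1774 + 2490) + 7 = 4264 + 7 = 4271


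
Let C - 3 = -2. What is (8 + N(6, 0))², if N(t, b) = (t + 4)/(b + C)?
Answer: 324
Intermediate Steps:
C = 1 (C = 3 - 2 = 1)
N(t, b) = (4 + t)/(1 + b) (N(t, b) = (t + 4)/(b + 1) = (4 + t)/(1 + b))
(8 + N(6, 0))² = (8 + (4 + 6)/(1 + 0))² = (8 + 10/1)² = (8 + 1*10)² = (8 + 10)² = 18² = 324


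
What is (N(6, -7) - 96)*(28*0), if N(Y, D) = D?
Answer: 0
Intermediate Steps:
(N(6, -7) - 96)*(28*0) = (-7 - 96)*(28*0) = -103*0 = 0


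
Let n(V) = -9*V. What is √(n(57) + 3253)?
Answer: 2*√685 ≈ 52.345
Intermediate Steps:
√(n(57) + 3253) = √(-9*57 + 3253) = √(-513 + 3253) = √2740 = 2*√685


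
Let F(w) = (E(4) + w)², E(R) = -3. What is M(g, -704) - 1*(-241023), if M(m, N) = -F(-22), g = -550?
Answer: 240398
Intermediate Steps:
F(w) = (-3 + w)²
M(m, N) = -625 (M(m, N) = -(-3 - 22)² = -1*(-25)² = -1*625 = -625)
M(g, -704) - 1*(-241023) = -625 - 1*(-241023) = -625 + 241023 = 240398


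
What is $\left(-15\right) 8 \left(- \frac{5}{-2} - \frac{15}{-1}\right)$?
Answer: $-2100$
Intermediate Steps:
$\left(-15\right) 8 \left(- \frac{5}{-2} - \frac{15}{-1}\right) = - 120 \left(\left(-5\right) \left(- \frac{1}{2}\right) - -15\right) = - 120 \left(\frac{5}{2} + 15\right) = \left(-120\right) \frac{35}{2} = -2100$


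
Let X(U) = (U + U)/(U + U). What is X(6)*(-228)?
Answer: -228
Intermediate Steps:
X(U) = 1 (X(U) = (2*U)/((2*U)) = (2*U)*(1/(2*U)) = 1)
X(6)*(-228) = 1*(-228) = -228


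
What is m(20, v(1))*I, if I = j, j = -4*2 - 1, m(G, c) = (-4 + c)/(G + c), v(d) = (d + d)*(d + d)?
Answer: 0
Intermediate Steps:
v(d) = 4*d**2 (v(d) = (2*d)*(2*d) = 4*d**2)
m(G, c) = (-4 + c)/(G + c)
j = -9 (j = -8 - 1 = -9)
I = -9
m(20, v(1))*I = ((-4 + 4*1**2)/(20 + 4*1**2))*(-9) = ((-4 + 4*1)/(20 + 4*1))*(-9) = ((-4 + 4)/(20 + 4))*(-9) = (0/24)*(-9) = ((1/24)*0)*(-9) = 0*(-9) = 0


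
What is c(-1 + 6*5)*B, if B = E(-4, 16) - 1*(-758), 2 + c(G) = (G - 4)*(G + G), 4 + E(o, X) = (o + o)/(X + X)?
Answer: 1091430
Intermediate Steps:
E(o, X) = -4 + o/X (E(o, X) = -4 + (o + o)/(X + X) = -4 + (2*o)/((2*X)) = -4 + (2*o)*(1/(2*X)) = -4 + o/X)
c(G) = -2 + 2*G*(-4 + G) (c(G) = -2 + (G - 4)*(G + G) = -2 + (-4 + G)*(2*G) = -2 + 2*G*(-4 + G))
B = 3015/4 (B = (-4 - 4/16) - 1*(-758) = (-4 - 4*1/16) + 758 = (-4 - ¼) + 758 = -17/4 + 758 = 3015/4 ≈ 753.75)
c(-1 + 6*5)*B = (-2 - 8*(-1 + 6*5) + 2*(-1 + 6*5)²)*(3015/4) = (-2 - 8*(-1 + 30) + 2*(-1 + 30)²)*(3015/4) = (-2 - 8*29 + 2*29²)*(3015/4) = (-2 - 232 + 2*841)*(3015/4) = (-2 - 232 + 1682)*(3015/4) = 1448*(3015/4) = 1091430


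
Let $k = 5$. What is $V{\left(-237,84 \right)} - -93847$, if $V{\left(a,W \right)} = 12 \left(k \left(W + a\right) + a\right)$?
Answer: $81823$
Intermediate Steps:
$V{\left(a,W \right)} = 60 W + 72 a$ ($V{\left(a,W \right)} = 12 \left(5 \left(W + a\right) + a\right) = 12 \left(\left(5 W + 5 a\right) + a\right) = 12 \left(5 W + 6 a\right) = 60 W + 72 a$)
$V{\left(-237,84 \right)} - -93847 = \left(60 \cdot 84 + 72 \left(-237\right)\right) - -93847 = \left(5040 - 17064\right) + 93847 = -12024 + 93847 = 81823$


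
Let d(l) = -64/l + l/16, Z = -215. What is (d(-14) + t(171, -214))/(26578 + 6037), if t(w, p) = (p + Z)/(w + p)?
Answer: 6585/15707384 ≈ 0.00041923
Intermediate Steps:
t(w, p) = (-215 + p)/(p + w) (t(w, p) = (p - 215)/(w + p) = (-215 + p)/(p + w))
d(l) = -64/l + l/16 (d(l) = -64/l + l*(1/16) = -64/l + l/16)
(d(-14) + t(171, -214))/(26578 + 6037) = ((-64/(-14) + (1/16)*(-14)) + (-215 - 214)/(-214 + 171))/(26578 + 6037) = ((-64*(-1/14) - 7/8) - 429/(-43))/32615 = ((32/7 - 7/8) - 1/43*(-429))*(1/32615) = (207/56 + 429/43)*(1/32615) = (32925/2408)*(1/32615) = 6585/15707384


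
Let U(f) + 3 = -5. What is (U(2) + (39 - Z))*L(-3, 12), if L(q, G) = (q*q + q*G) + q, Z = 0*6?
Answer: -930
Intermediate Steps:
Z = 0
U(f) = -8 (U(f) = -3 - 5 = -8)
L(q, G) = q + q² + G*q (L(q, G) = (q² + G*q) + q = q + q² + G*q)
(U(2) + (39 - Z))*L(-3, 12) = (-8 + (39 - 1*0))*(-3*(1 + 12 - 3)) = (-8 + (39 + 0))*(-3*10) = (-8 + 39)*(-30) = 31*(-30) = -930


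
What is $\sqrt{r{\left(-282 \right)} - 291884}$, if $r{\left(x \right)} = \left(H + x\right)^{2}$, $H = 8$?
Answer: $2 i \sqrt{54202} \approx 465.63 i$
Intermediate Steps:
$r{\left(x \right)} = \left(8 + x\right)^{2}$
$\sqrt{r{\left(-282 \right)} - 291884} = \sqrt{\left(8 - 282\right)^{2} - 291884} = \sqrt{\left(-274\right)^{2} - 291884} = \sqrt{75076 - 291884} = \sqrt{-216808} = 2 i \sqrt{54202}$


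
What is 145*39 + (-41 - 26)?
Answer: 5588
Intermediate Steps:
145*39 + (-41 - 26) = 5655 - 67 = 5588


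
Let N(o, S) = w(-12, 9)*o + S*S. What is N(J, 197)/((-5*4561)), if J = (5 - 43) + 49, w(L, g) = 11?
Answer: -7786/4561 ≈ -1.7071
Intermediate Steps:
J = 11 (J = -38 + 49 = 11)
N(o, S) = S**2 + 11*o (N(o, S) = 11*o + S*S = 11*o + S**2 = S**2 + 11*o)
N(J, 197)/((-5*4561)) = (197**2 + 11*11)/((-5*4561)) = (38809 + 121)/(-22805) = 38930*(-1/22805) = -7786/4561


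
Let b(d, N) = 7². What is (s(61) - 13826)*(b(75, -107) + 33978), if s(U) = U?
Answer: -468381655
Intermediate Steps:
b(d, N) = 49
(s(61) - 13826)*(b(75, -107) + 33978) = (61 - 13826)*(49 + 33978) = -13765*34027 = -468381655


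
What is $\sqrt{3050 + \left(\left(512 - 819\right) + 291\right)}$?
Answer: $\sqrt{3034} \approx 55.082$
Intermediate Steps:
$\sqrt{3050 + \left(\left(512 - 819\right) + 291\right)} = \sqrt{3050 + \left(-307 + 291\right)} = \sqrt{3050 - 16} = \sqrt{3034}$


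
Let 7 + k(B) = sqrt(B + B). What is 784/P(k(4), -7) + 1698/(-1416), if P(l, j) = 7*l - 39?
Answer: -2295341/216884 - 1372*sqrt(2)/919 ≈ -12.695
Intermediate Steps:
k(B) = -7 + sqrt(2)*sqrt(B) (k(B) = -7 + sqrt(B + B) = -7 + sqrt(2*B) = -7 + sqrt(2)*sqrt(B))
P(l, j) = -39 + 7*l
784/P(k(4), -7) + 1698/(-1416) = 784/(-39 + 7*(-7 + sqrt(2)*sqrt(4))) + 1698/(-1416) = 784/(-39 + 7*(-7 + sqrt(2)*2)) + 1698*(-1/1416) = 784/(-39 + 7*(-7 + 2*sqrt(2))) - 283/236 = 784/(-39 + (-49 + 14*sqrt(2))) - 283/236 = 784/(-88 + 14*sqrt(2)) - 283/236 = -283/236 + 784/(-88 + 14*sqrt(2))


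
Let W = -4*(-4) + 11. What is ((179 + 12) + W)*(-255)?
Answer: -55590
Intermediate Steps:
W = 27 (W = 16 + 11 = 27)
((179 + 12) + W)*(-255) = ((179 + 12) + 27)*(-255) = (191 + 27)*(-255) = 218*(-255) = -55590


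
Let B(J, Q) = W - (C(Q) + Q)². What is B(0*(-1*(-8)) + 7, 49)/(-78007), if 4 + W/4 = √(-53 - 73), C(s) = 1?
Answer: 2516/78007 - 12*I*√14/78007 ≈ 0.032254 - 0.00057559*I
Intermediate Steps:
W = -16 + 12*I*√14 (W = -16 + 4*√(-53 - 73) = -16 + 4*√(-126) = -16 + 4*(3*I*√14) = -16 + 12*I*√14 ≈ -16.0 + 44.9*I)
B(J, Q) = -16 - (1 + Q)² + 12*I*√14 (B(J, Q) = (-16 + 12*I*√14) - (1 + Q)² = -16 - (1 + Q)² + 12*I*√14)
B(0*(-1*(-8)) + 7, 49)/(-78007) = (-16 - (1 + 49)² + 12*I*√14)/(-78007) = (-16 - 1*50² + 12*I*√14)*(-1/78007) = (-16 - 1*2500 + 12*I*√14)*(-1/78007) = (-16 - 2500 + 12*I*√14)*(-1/78007) = (-2516 + 12*I*√14)*(-1/78007) = 2516/78007 - 12*I*√14/78007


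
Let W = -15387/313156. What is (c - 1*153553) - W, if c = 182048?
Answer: 8923395607/313156 ≈ 28495.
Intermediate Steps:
W = -15387/313156 (W = -15387*1/313156 = -15387/313156 ≈ -0.049135)
(c - 1*153553) - W = (182048 - 1*153553) - 1*(-15387/313156) = (182048 - 153553) + 15387/313156 = 28495 + 15387/313156 = 8923395607/313156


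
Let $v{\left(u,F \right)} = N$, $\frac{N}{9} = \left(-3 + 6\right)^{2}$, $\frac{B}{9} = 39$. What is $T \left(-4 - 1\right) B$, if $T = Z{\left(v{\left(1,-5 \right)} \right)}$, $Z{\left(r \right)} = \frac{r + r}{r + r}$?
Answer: $-1755$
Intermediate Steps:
$B = 351$ ($B = 9 \cdot 39 = 351$)
$N = 81$ ($N = 9 \left(-3 + 6\right)^{2} = 9 \cdot 3^{2} = 9 \cdot 9 = 81$)
$v{\left(u,F \right)} = 81$
$Z{\left(r \right)} = 1$ ($Z{\left(r \right)} = \frac{2 r}{2 r} = 2 r \frac{1}{2 r} = 1$)
$T = 1$
$T \left(-4 - 1\right) B = 1 \left(-4 - 1\right) 351 = 1 \left(-5\right) 351 = \left(-5\right) 351 = -1755$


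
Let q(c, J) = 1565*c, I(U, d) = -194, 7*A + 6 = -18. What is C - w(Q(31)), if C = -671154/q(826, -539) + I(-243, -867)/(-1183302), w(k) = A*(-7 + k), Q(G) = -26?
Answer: -43465517079482/382410665595 ≈ -113.66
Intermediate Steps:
A = -24/7 (A = -6/7 + (⅐)*(-18) = -6/7 - 18/7 = -24/7 ≈ -3.4286)
w(k) = 24 - 24*k/7 (w(k) = -24*(-7 + k)/7 = 24 - 24*k/7)
C = -198481772162/382410665595 (C = -671154/(1565*826) - 194/(-1183302) = -671154/1292690 - 194*(-1/1183302) = -671154*1/1292690 + 97/591651 = -335577/646345 + 97/591651 = -198481772162/382410665595 ≈ -0.51903)
C - w(Q(31)) = -198481772162/382410665595 - (24 - 24/7*(-26)) = -198481772162/382410665595 - (24 + 624/7) = -198481772162/382410665595 - 1*792/7 = -198481772162/382410665595 - 792/7 = -43465517079482/382410665595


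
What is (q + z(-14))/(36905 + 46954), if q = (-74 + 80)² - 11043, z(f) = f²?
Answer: -10811/83859 ≈ -0.12892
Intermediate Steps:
q = -11007 (q = 6² - 11043 = 36 - 11043 = -11007)
(q + z(-14))/(36905 + 46954) = (-11007 + (-14)²)/(36905 + 46954) = (-11007 + 196)/83859 = -10811*1/83859 = -10811/83859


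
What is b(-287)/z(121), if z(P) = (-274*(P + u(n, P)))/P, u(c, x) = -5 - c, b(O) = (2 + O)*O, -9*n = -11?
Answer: -89074755/283042 ≈ -314.71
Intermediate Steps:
n = 11/9 (n = -⅑*(-11) = 11/9 ≈ 1.2222)
b(O) = O*(2 + O)
z(P) = (15344/9 - 274*P)/P (z(P) = (-274*(P + (-5 - 1*11/9)))/P = (-274*(P + (-5 - 11/9)))/P = (-274*(P - 56/9))/P = (-274*(-56/9 + P))/P = (15344/9 - 274*P)/P)
b(-287)/z(121) = (-287*(2 - 287))/(-274 + (15344/9)/121) = (-287*(-285))/(-274 + (15344/9)*(1/121)) = 81795/(-274 + 15344/1089) = 81795/(-283042/1089) = 81795*(-1089/283042) = -89074755/283042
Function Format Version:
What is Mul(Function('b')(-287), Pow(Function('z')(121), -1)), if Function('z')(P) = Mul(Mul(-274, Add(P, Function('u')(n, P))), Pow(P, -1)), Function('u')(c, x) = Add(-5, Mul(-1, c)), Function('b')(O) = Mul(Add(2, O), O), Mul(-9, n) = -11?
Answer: Rational(-89074755, 283042) ≈ -314.71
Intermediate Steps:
n = Rational(11, 9) (n = Mul(Rational(-1, 9), -11) = Rational(11, 9) ≈ 1.2222)
Function('b')(O) = Mul(O, Add(2, O))
Function('z')(P) = Mul(Pow(P, -1), Add(Rational(15344, 9), Mul(-274, P))) (Function('z')(P) = Mul(Mul(-274, Add(P, Add(-5, Mul(-1, Rational(11, 9))))), Pow(P, -1)) = Mul(Mul(-274, Add(P, Add(-5, Rational(-11, 9)))), Pow(P, -1)) = Mul(Mul(-274, Add(P, Rational(-56, 9))), Pow(P, -1)) = Mul(Mul(-274, Add(Rational(-56, 9), P)), Pow(P, -1)) = Mul(Add(Rational(15344, 9), Mul(-274, P)), Pow(P, -1)) = Mul(Pow(P, -1), Add(Rational(15344, 9), Mul(-274, P))))
Mul(Function('b')(-287), Pow(Function('z')(121), -1)) = Mul(Mul(-287, Add(2, -287)), Pow(Add(-274, Mul(Rational(15344, 9), Pow(121, -1))), -1)) = Mul(Mul(-287, -285), Pow(Add(-274, Mul(Rational(15344, 9), Rational(1, 121))), -1)) = Mul(81795, Pow(Add(-274, Rational(15344, 1089)), -1)) = Mul(81795, Pow(Rational(-283042, 1089), -1)) = Mul(81795, Rational(-1089, 283042)) = Rational(-89074755, 283042)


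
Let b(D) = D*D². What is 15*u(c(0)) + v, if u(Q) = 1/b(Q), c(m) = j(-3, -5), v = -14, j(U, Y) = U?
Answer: -131/9 ≈ -14.556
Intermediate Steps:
c(m) = -3
b(D) = D³
u(Q) = Q⁻³ (u(Q) = 1/(Q³) = Q⁻³)
15*u(c(0)) + v = 15/(-3)³ - 14 = 15*(-1/27) - 14 = -5/9 - 14 = -131/9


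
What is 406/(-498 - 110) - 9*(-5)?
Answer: 13477/304 ≈ 44.332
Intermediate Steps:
406/(-498 - 110) - 9*(-5) = 406/(-608) + 45 = -1/608*406 + 45 = -203/304 + 45 = 13477/304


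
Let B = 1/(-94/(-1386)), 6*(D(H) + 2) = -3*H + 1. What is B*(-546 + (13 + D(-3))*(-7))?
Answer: -439824/47 ≈ -9358.0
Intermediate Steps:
D(H) = -11/6 - H/2 (D(H) = -2 + (-3*H + 1)/6 = -2 + (1 - 3*H)/6 = -2 + (⅙ - H/2) = -11/6 - H/2)
B = 693/47 (B = 1/(-94*(-1/1386)) = 1/(47/693) = 693/47 ≈ 14.745)
B*(-546 + (13 + D(-3))*(-7)) = 693*(-546 + (13 + (-11/6 - ½*(-3)))*(-7))/47 = 693*(-546 + (13 + (-11/6 + 3/2))*(-7))/47 = 693*(-546 + (13 - ⅓)*(-7))/47 = 693*(-546 + (38/3)*(-7))/47 = 693*(-546 - 266/3)/47 = (693/47)*(-1904/3) = -439824/47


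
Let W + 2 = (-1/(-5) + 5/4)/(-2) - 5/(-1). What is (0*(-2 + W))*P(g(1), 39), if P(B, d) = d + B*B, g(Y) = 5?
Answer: 0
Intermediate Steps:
P(B, d) = d + B**2
W = 91/40 (W = -2 + ((-1/(-5) + 5/4)/(-2) - 5/(-1)) = -2 + ((-1*(-1/5) + 5*(1/4))*(-1/2) - 5*(-1)) = -2 + ((1/5 + 5/4)*(-1/2) + 5) = -2 + ((29/20)*(-1/2) + 5) = -2 + (-29/40 + 5) = -2 + 171/40 = 91/40 ≈ 2.2750)
(0*(-2 + W))*P(g(1), 39) = (0*(-2 + 91/40))*(39 + 5**2) = (0*(11/40))*(39 + 25) = 0*64 = 0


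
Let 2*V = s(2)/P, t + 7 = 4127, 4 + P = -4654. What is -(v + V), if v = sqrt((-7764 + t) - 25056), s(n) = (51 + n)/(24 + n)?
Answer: 53/242216 - 10*I*sqrt(287) ≈ 0.00021881 - 169.41*I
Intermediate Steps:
P = -4658 (P = -4 - 4654 = -4658)
t = 4120 (t = -7 + 4127 = 4120)
s(n) = (51 + n)/(24 + n)
V = -53/242216 (V = (((51 + 2)/(24 + 2))/(-4658))/2 = ((53/26)*(-1/4658))/2 = (1/2)*(-53/121108) = -53/242216 ≈ -0.00021881)
v = 10*I*sqrt(287) (v = sqrt((-7764 + 4120) - 25056) = sqrt(-3644 - 25056) = sqrt(-28700) = 10*I*sqrt(287) ≈ 169.41*I)
-(v + V) = -(10*I*sqrt(287) - 53/242216) = -(-53/242216 + 10*I*sqrt(287)) = 53/242216 - 10*I*sqrt(287)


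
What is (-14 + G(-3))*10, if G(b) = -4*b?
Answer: -20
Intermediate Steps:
(-14 + G(-3))*10 = (-14 - 4*(-3))*10 = (-14 + 12)*10 = -2*10 = -20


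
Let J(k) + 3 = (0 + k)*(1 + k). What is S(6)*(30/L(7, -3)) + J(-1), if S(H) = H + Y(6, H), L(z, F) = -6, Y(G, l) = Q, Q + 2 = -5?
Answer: 2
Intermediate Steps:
Q = -7 (Q = -2 - 5 = -7)
Y(G, l) = -7
J(k) = -3 + k*(1 + k) (J(k) = -3 + (0 + k)*(1 + k) = -3 + k*(1 + k))
S(H) = -7 + H (S(H) = H - 7 = -7 + H)
S(6)*(30/L(7, -3)) + J(-1) = (-7 + 6)*(30/(-6)) + (-3 - 1 + (-1)**2) = -30*(-1)/6 + (-3 - 1 + 1) = -1*(-5) - 3 = 5 - 3 = 2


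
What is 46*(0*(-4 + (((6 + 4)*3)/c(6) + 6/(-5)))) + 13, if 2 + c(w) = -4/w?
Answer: 13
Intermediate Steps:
c(w) = -2 - 4/w
46*(0*(-4 + (((6 + 4)*3)/c(6) + 6/(-5)))) + 13 = 46*(0*(-4 + (((6 + 4)*3)/(-2 - 4/6) + 6/(-5)))) + 13 = 46*(0*(-4 + ((10*3)/(-2 - 4*1/6) + 6*(-1/5)))) + 13 = 46*(0*(-4 + (30/(-2 - 2/3) - 6/5))) + 13 = 46*(0*(-4 + (30/(-8/3) - 6/5))) + 13 = 46*(0*(-4 + (30*(-3/8) - 6/5))) + 13 = 46*(0*(-4 + (-45/4 - 6/5))) + 13 = 46*(0*(-4 - 249/20)) + 13 = 46*(0*(-329/20)) + 13 = 46*0 + 13 = 0 + 13 = 13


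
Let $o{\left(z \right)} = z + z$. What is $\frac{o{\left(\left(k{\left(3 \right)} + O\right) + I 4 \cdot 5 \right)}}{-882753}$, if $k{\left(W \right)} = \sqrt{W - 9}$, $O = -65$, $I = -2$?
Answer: $\frac{70}{294251} - \frac{2 i \sqrt{6}}{882753} \approx 0.00023789 - 5.5497 \cdot 10^{-6} i$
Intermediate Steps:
$k{\left(W \right)} = \sqrt{-9 + W}$
$o{\left(z \right)} = 2 z$
$\frac{o{\left(\left(k{\left(3 \right)} + O\right) + I 4 \cdot 5 \right)}}{-882753} = \frac{2 \left(\left(\sqrt{-9 + 3} - 65\right) + \left(-2\right) 4 \cdot 5\right)}{-882753} = 2 \left(\left(\sqrt{-6} - 65\right) - 40\right) \left(- \frac{1}{882753}\right) = 2 \left(\left(i \sqrt{6} - 65\right) - 40\right) \left(- \frac{1}{882753}\right) = 2 \left(\left(-65 + i \sqrt{6}\right) - 40\right) \left(- \frac{1}{882753}\right) = 2 \left(-105 + i \sqrt{6}\right) \left(- \frac{1}{882753}\right) = \left(-210 + 2 i \sqrt{6}\right) \left(- \frac{1}{882753}\right) = \frac{70}{294251} - \frac{2 i \sqrt{6}}{882753}$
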